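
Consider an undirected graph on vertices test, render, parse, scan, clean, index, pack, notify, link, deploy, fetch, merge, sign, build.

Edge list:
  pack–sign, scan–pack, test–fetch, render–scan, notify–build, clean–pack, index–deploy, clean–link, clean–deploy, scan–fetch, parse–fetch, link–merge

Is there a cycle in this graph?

No

DFS, tracking each vertex's parent; an edge to a visited non-parent vertex closes a cycle.
Start from link:
visit link (parent –)
  visit clean (parent link)
    visit deploy (parent clean)
      visit index (parent deploy)
        index–deploy: parent, skip
      deploy–clean: parent, skip
    visit pack (parent clean)
      visit scan (parent pack)
        scan–pack: parent, skip
        visit fetch (parent scan)
          visit test (parent fetch)
            test–fetch: parent, skip
          visit parse (parent fetch)
            parse–fetch: parent, skip
          fetch–scan: parent, skip
        visit render (parent scan)
          render–scan: parent, skip
      visit sign (parent pack)
        sign–pack: parent, skip
      pack–clean: parent, skip
    clean–link: parent, skip
  visit merge (parent link)
    merge–link: parent, skip
visit notify (parent –)
  visit build (parent notify)
    build–notify: parent, skip
No non-parent visited neighbor found — the graph is a forest.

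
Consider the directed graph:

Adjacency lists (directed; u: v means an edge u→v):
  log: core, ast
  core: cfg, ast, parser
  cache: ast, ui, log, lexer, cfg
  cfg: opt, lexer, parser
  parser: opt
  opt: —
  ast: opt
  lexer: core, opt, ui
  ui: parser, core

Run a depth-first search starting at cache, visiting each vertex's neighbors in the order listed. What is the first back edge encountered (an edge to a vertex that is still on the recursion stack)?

lexer→core

DFS from cache (visiting each vertex's neighbors in the order listed); mark gray on enter, black on exit:
cache gray
  ast gray
    opt gray
    opt black
  ast black
  ui gray
    parser gray
      parser→opt: opt black — skip
    parser black
    core gray
      cfg gray
        cfg→opt: opt black — skip
        lexer gray
          lexer→core: core is gray → back edge
First back edge: lexer → core.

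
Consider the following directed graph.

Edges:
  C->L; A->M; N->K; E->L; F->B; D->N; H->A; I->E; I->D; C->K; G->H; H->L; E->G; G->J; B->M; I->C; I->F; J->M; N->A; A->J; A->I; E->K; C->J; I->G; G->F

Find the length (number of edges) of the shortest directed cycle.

For each vertex v, BFS finds the shortest path from v back to v.
The shortest such closed walk is I → G → H → A → I, length 4.

4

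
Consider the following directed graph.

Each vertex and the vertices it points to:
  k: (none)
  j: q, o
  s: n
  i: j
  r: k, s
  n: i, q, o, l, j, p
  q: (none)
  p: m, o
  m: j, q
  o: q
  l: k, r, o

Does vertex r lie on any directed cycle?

r is on a cycle iff r can reach itself via ≥1 edge.
r → s → n → l → r — yes.

Yes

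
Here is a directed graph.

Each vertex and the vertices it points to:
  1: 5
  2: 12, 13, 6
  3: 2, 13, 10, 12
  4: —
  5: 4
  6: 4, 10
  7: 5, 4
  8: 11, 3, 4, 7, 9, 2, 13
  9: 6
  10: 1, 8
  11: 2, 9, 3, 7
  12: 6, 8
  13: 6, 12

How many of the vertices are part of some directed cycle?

A vertex is on a directed cycle iff it belongs to a strongly connected component of size ≥ 2 (or has a self-loop).
The vertices on cycles are {2, 3, 6, 8, 9, 10, 11, 12, 13} — 9 in total.

9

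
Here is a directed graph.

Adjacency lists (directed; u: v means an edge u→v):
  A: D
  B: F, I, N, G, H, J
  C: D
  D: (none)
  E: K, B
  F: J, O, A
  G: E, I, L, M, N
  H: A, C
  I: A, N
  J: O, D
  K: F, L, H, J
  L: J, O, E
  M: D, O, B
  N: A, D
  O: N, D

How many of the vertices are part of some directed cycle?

6

A vertex is on a directed cycle iff it belongs to a strongly connected component of size ≥ 2 (or has a self-loop).
The vertices on cycles are {B, E, G, K, L, M} — 6 in total.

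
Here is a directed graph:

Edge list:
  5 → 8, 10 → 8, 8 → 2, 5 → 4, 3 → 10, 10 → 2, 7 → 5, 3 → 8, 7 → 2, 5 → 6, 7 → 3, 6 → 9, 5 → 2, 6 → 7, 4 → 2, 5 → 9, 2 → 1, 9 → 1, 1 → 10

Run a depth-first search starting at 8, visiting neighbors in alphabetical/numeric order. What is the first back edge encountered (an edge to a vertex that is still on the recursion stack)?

DFS from 8 (visiting neighbors in alphabetical/numeric order); mark gray on enter, black on exit:
8 gray
  2 gray
    1 gray
      10 gray
        10→2: 2 is gray → back edge
First back edge: 10 → 2.

10→2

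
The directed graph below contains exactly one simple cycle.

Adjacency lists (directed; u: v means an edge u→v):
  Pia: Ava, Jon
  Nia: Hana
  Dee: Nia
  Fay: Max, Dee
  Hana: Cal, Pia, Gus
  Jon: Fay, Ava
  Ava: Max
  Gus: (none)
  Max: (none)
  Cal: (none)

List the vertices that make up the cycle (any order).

DFS with gray/black marking from Hana:
Hana gray
  Cal gray
  Cal black
  Pia gray
    Ava gray
      Max gray
      Max black
    Ava black
    Jon gray
      Fay gray
        Fay→Max: Max black — skip
        Dee gray
          Nia gray
            Nia→Hana: Hana is gray → back edge
Back edge closes the cycle Hana → Pia → Jon → Fay → Dee → Nia → Hana; its vertices are {Dee, Fay, Jon, Nia, Pia, Hana}.

Dee, Fay, Jon, Nia, Pia, Hana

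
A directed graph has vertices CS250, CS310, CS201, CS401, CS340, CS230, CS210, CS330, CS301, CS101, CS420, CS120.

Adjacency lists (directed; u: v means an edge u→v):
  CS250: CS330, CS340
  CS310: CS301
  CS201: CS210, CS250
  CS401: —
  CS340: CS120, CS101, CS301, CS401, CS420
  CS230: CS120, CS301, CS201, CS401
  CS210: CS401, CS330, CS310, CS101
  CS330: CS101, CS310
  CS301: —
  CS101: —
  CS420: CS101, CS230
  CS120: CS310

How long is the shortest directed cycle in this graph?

For each vertex v, BFS finds the shortest path from v back to v.
The shortest such closed walk is CS420 → CS230 → CS201 → CS250 → CS340 → CS420, length 5.

5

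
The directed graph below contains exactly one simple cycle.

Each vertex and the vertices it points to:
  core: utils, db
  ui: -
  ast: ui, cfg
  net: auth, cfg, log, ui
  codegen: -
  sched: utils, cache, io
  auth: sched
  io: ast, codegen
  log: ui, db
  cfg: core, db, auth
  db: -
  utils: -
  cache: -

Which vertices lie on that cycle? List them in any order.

io, ast, cfg, auth, sched

DFS with gray/black marking from auth:
auth gray
  sched gray
    utils gray
    utils black
    cache gray
    cache black
    io gray
      ast gray
        ui gray
        ui black
        cfg gray
          core gray
            core→utils: utils black — skip
            db gray
            db black
          core black
          cfg→db: db black — skip
          cfg→auth: auth is gray → back edge
Back edge closes the cycle auth → sched → io → ast → cfg → auth; its vertices are {io, ast, cfg, auth, sched}.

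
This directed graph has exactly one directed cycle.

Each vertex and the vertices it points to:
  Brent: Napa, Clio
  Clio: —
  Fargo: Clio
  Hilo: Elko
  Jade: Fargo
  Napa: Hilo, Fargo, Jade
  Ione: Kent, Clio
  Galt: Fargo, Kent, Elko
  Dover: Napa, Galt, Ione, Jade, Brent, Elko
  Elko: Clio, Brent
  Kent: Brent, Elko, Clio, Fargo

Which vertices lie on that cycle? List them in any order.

DFS with gray/black marking from Napa:
Napa gray
  Hilo gray
    Elko gray
      Clio gray
      Clio black
      Brent gray
        Brent→Napa: Napa is gray → back edge
Back edge closes the cycle Napa → Hilo → Elko → Brent → Napa; its vertices are {Elko, Hilo, Napa, Brent}.

Elko, Hilo, Napa, Brent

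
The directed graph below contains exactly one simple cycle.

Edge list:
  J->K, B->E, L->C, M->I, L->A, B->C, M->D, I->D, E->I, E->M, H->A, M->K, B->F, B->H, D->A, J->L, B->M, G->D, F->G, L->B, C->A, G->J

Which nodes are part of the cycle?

DFS with gray/black marking from L:
L gray
  C gray
    A gray
    A black
  C black
  B gray
    B→C: C black — skip
    F gray
      G gray
        J gray
          J→L: L is gray → back edge
Back edge closes the cycle L → B → F → G → J → L; its vertices are {B, F, G, J, L}.

B, F, G, J, L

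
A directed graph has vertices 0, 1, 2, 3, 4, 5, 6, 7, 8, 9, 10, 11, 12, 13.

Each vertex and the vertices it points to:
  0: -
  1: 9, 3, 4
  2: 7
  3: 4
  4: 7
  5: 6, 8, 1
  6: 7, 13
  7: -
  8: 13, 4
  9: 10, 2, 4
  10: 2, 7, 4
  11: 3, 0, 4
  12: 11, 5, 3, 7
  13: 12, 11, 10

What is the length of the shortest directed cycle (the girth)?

For each vertex v, BFS finds the shortest path from v back to v.
The shortest such closed walk is 6 → 13 → 12 → 5 → 6, length 4.

4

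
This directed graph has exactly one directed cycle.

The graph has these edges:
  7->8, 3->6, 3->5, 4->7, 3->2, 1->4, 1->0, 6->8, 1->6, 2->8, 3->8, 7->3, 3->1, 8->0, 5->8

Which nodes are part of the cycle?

1, 3, 4, 7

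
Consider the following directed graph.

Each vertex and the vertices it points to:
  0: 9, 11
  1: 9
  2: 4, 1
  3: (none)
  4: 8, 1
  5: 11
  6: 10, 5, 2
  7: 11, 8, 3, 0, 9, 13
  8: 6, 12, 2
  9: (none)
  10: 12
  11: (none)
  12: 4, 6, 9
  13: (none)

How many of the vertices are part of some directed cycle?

A vertex is on a directed cycle iff it belongs to a strongly connected component of size ≥ 2 (or has a self-loop).
The vertices on cycles are {2, 4, 6, 8, 10, 12} — 6 in total.

6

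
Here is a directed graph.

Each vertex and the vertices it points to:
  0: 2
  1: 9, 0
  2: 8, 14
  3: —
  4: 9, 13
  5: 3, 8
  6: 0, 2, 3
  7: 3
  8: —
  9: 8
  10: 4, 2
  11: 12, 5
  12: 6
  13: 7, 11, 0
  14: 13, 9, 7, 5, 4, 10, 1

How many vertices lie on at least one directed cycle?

A vertex is on a directed cycle iff it belongs to a strongly connected component of size ≥ 2 (or has a self-loop).
The vertices on cycles are {0, 1, 2, 4, 6, 10, 11, 12, 13, 14} — 10 in total.

10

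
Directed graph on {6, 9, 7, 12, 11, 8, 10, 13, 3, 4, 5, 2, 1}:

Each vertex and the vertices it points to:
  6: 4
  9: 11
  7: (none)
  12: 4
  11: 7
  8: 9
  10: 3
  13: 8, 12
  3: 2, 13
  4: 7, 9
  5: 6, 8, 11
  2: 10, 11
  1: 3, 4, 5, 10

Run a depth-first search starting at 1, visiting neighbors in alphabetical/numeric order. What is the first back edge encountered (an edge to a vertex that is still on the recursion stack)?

10→3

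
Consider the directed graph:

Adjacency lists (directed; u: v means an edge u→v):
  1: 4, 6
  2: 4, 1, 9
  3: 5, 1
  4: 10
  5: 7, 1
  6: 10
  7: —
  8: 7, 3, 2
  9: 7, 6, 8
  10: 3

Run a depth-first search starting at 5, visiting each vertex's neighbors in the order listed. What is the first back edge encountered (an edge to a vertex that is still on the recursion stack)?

3→5

DFS from 5 (visiting each vertex's neighbors in the order listed); mark gray on enter, black on exit:
5 gray
  7 gray
  7 black
  1 gray
    4 gray
      10 gray
        3 gray
          3→5: 5 is gray → back edge
First back edge: 3 → 5.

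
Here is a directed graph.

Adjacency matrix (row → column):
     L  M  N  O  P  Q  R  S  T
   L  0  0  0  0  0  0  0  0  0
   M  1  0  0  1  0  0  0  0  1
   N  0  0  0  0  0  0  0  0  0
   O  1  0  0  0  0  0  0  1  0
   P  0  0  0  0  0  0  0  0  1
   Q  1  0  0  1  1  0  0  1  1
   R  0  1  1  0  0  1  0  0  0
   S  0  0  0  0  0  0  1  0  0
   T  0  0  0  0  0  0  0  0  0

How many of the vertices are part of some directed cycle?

5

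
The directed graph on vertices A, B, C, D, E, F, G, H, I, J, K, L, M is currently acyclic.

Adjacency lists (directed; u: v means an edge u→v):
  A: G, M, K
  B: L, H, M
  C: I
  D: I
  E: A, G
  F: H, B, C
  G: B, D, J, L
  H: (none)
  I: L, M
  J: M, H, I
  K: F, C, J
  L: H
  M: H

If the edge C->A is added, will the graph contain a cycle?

Yes

Adding C→A creates a cycle iff A can already reach C.
Path from A: A → K → C.
So A → … → C → A is a cycle.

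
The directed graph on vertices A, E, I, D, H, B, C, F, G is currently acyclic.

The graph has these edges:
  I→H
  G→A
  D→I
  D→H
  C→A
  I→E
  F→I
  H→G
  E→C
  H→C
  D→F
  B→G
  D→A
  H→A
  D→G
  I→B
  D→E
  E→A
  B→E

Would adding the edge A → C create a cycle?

Adding A→C creates a cycle iff C can already reach A.
Path from C: C → A.
So C → … → A → C is a cycle.

Yes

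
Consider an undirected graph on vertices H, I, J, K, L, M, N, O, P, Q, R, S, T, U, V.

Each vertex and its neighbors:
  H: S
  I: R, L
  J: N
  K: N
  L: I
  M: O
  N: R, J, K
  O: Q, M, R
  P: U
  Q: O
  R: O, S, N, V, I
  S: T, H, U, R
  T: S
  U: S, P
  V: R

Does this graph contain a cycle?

No

DFS, tracking each vertex's parent; an edge to a visited non-parent vertex closes a cycle.
Start from N:
visit N (parent –)
  visit R (parent N)
    visit O (parent R)
      visit Q (parent O)
        Q–O: parent, skip
      visit M (parent O)
        M–O: parent, skip
      O–R: parent, skip
    visit S (parent R)
      visit T (parent S)
        T–S: parent, skip
      visit H (parent S)
        H–S: parent, skip
      visit U (parent S)
        U–S: parent, skip
        visit P (parent U)
          P–U: parent, skip
      S–R: parent, skip
    R–N: parent, skip
    visit V (parent R)
      V–R: parent, skip
    visit I (parent R)
      I–R: parent, skip
      visit L (parent I)
        L–I: parent, skip
  visit J (parent N)
    J–N: parent, skip
  visit K (parent N)
    K–N: parent, skip
No non-parent visited neighbor found — the graph is a forest.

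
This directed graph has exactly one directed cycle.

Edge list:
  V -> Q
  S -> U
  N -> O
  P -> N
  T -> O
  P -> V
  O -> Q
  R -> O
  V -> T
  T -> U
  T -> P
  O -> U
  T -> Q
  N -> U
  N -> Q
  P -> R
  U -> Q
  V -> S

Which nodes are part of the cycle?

P, T, V

DFS with gray/black marking from V:
V gray
  T gray
    U gray
      Q gray
      Q black
    U black
    T→Q: Q black — skip
    O gray
      O→Q: Q black — skip
      O→U: U black — skip
    O black
    P gray
      R gray
        R→O: O black — skip
      R black
      P→V: V is gray → back edge
Back edge closes the cycle V → T → P → V; its vertices are {P, T, V}.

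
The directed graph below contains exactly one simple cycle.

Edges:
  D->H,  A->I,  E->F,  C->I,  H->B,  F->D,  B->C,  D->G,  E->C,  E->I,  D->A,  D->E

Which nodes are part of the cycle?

DFS with gray/black marking from D:
D gray
  G gray
  G black
  A gray
    I gray
    I black
  A black
  E gray
    F gray
      F→D: D is gray → back edge
Back edge closes the cycle D → E → F → D; its vertices are {D, E, F}.

D, E, F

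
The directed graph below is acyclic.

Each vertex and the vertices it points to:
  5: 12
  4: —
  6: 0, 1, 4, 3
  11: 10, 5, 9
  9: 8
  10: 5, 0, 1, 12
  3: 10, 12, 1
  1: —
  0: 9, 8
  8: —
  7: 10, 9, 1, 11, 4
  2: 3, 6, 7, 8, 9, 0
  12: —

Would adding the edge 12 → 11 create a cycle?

Adding 12→11 creates a cycle iff 11 can already reach 12.
Path from 11: 11 → 10 → 12.
So 11 → … → 12 → 11 is a cycle.

Yes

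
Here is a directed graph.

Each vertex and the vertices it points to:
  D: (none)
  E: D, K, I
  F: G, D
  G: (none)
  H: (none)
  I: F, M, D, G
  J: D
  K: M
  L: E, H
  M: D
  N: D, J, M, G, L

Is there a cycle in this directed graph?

DFS with white/gray/black marking, starting from K:
K gray
  M gray
    D gray
    D black
  M black
K black
E gray
  E→D: D black — skip
  E→K: K black — skip
  I gray
    F gray
      G gray
      G black
      F→D: D black — skip
    F black
    I→M: M black — skip
    I→D: D black — skip
    I→G: G black — skip
  I black
E black
H gray
H black
J gray
  J→D: D black — skip
J black
L gray
  L→E: E black — skip
  L→H: H black — skip
L black
N gray
  N→D: D black — skip
  N→J: J black — skip
  N→M: M black — skip
  N→G: G black — skip
  N→L: L black — skip
N black
Every edge goes to a white or black vertex — no back edge, so the graph is acyclic.

No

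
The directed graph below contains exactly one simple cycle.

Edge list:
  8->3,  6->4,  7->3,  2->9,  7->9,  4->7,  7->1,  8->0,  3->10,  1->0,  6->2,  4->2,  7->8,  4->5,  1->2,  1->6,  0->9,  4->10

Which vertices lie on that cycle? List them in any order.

1, 4, 6, 7

DFS with gray/black marking from 4:
4 gray
  7 gray
    8 gray
      0 gray
        9 gray
        9 black
      0 black
      3 gray
        10 gray
        10 black
      3 black
    8 black
    7→3: 3 black — skip
    7→9: 9 black — skip
    1 gray
      1→0: 0 black — skip
      2 gray
        2→9: 9 black — skip
      2 black
      6 gray
        6→2: 2 black — skip
        6→4: 4 is gray → back edge
Back edge closes the cycle 4 → 7 → 1 → 6 → 4; its vertices are {1, 4, 6, 7}.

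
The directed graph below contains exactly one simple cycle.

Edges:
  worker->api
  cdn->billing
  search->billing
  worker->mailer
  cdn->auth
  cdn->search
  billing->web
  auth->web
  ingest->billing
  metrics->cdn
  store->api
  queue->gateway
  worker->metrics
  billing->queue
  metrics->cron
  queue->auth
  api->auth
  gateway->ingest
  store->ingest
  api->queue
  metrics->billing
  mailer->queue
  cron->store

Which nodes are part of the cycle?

queue, ingest, billing, gateway

DFS with gray/black marking from billing:
billing gray
  web gray
  web black
  queue gray
    auth gray
      auth→web: web black — skip
    auth black
    gateway gray
      ingest gray
        ingest→billing: billing is gray → back edge
Back edge closes the cycle billing → queue → gateway → ingest → billing; its vertices are {queue, ingest, billing, gateway}.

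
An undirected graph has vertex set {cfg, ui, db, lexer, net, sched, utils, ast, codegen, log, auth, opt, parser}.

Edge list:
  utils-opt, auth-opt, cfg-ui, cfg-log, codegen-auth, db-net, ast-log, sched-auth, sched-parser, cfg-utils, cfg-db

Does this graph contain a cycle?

DFS, tracking each vertex's parent; an edge to a visited non-parent vertex closes a cycle.
Start from parser:
visit parser (parent –)
  visit sched (parent parser)
    sched–parser: parent, skip
    visit auth (parent sched)
      visit codegen (parent auth)
        codegen–auth: parent, skip
      auth–sched: parent, skip
      visit opt (parent auth)
        visit utils (parent opt)
          visit cfg (parent utils)
            visit db (parent cfg)
              db–cfg: parent, skip
              visit net (parent db)
                net–db: parent, skip
            visit log (parent cfg)
              log–cfg: parent, skip
              visit ast (parent log)
                ast–log: parent, skip
            cfg–utils: parent, skip
            visit ui (parent cfg)
              ui–cfg: parent, skip
          utils–opt: parent, skip
        opt–auth: parent, skip
visit lexer (parent –)
No non-parent visited neighbor found — the graph is a forest.

No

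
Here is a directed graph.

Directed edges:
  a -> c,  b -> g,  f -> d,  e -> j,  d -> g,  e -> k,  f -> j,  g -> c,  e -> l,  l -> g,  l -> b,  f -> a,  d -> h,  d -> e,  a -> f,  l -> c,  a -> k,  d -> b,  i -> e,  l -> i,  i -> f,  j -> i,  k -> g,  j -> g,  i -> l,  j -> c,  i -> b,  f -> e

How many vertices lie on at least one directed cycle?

A vertex is on a directed cycle iff it belongs to a strongly connected component of size ≥ 2 (or has a self-loop).
The vertices on cycles are {a, d, e, f, i, j, l} — 7 in total.

7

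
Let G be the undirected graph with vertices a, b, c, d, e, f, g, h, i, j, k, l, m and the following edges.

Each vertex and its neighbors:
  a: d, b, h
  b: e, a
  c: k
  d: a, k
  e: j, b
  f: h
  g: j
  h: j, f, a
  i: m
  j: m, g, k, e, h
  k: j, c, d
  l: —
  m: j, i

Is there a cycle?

DFS, tracking each vertex's parent; an edge to a visited non-parent vertex closes a cycle.
Start from c:
visit c (parent –)
  visit k (parent c)
    visit j (parent k)
      visit m (parent j)
        m–j: parent, skip
        visit i (parent m)
          i–m: parent, skip
      visit g (parent j)
        g–j: parent, skip
      j–k: parent, skip
      visit e (parent j)
        e–j: parent, skip
        visit b (parent e)
          b–e: parent, skip
          visit a (parent b)
            visit d (parent a)
              d–a: parent, skip
              d–k: k visited and ≠ parent → cycle
Cycle: k – j – e – b – a – d – k.

Yes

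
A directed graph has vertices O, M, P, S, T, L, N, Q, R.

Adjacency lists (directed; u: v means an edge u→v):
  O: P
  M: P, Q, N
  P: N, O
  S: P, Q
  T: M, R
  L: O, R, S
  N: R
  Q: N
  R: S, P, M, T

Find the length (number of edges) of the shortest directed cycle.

2

For each vertex v, BFS finds the shortest path from v back to v.
The shortest such closed walk is R → T → R, length 2.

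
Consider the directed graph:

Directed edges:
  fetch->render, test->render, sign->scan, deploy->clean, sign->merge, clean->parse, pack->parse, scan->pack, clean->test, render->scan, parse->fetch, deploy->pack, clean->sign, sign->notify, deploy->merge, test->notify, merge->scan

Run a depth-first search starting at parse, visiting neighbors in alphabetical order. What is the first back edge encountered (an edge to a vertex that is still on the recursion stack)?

pack->parse

DFS from parse (visiting neighbors in alphabetical order); mark gray on enter, black on exit:
parse gray
  fetch gray
    render gray
      scan gray
        pack gray
          pack→parse: parse is gray → back edge
First back edge: pack → parse.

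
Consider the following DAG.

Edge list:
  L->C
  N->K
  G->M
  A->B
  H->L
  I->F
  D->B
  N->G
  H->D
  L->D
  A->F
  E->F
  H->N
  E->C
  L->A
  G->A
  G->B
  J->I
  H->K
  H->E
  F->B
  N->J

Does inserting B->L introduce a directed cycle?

Adding B→L creates a cycle iff L can already reach B.
Path from L: L → D → B.
So L → … → B → L is a cycle.

Yes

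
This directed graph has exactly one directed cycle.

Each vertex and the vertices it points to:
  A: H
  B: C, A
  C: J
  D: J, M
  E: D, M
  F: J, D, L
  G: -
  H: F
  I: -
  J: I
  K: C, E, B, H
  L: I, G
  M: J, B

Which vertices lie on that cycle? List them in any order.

DFS with gray/black marking from B:
B gray
  C gray
    J gray
      I gray
      I black
    J black
  C black
  A gray
    H gray
      F gray
        F→J: J black — skip
        D gray
          D→J: J black — skip
          M gray
            M→J: J black — skip
            M→B: B is gray → back edge
Back edge closes the cycle B → A → H → F → D → M → B; its vertices are {A, B, D, F, H, M}.

A, B, D, F, H, M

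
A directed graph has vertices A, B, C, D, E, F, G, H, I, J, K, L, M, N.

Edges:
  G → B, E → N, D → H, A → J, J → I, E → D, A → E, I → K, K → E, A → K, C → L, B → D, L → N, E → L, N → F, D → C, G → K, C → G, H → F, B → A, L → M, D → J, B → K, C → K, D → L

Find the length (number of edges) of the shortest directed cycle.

4

For each vertex v, BFS finds the shortest path from v back to v.
The shortest such closed walk is B → D → C → G → B, length 4.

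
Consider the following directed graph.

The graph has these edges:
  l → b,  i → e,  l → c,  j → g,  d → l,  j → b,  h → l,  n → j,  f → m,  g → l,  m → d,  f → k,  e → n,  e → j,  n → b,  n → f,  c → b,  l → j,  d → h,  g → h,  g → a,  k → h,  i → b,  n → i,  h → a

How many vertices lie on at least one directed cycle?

A vertex is on a directed cycle iff it belongs to a strongly connected component of size ≥ 2 (or has a self-loop).
The vertices on cycles are {e, g, h, i, j, l, n} — 7 in total.

7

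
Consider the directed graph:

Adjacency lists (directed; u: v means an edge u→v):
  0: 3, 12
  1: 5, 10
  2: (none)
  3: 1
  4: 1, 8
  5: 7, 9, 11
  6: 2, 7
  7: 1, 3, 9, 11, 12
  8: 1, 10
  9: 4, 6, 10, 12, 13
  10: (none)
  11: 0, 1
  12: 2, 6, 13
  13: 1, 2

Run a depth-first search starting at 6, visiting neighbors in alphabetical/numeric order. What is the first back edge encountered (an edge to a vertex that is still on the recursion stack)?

5->7

DFS from 6 (visiting neighbors in alphabetical/numeric order); mark gray on enter, black on exit:
6 gray
  2 gray
  2 black
  7 gray
    1 gray
      5 gray
        5→7: 7 is gray → back edge
First back edge: 5 → 7.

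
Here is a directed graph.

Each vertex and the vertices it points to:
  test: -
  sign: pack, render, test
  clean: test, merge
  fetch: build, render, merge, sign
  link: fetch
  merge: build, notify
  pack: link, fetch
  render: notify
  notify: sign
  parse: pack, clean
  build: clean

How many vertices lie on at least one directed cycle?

A vertex is on a directed cycle iff it belongs to a strongly connected component of size ≥ 2 (or has a self-loop).
The vertices on cycles are {link, pack, sign, build, clean, fetch, merge, notify, render} — 9 in total.

9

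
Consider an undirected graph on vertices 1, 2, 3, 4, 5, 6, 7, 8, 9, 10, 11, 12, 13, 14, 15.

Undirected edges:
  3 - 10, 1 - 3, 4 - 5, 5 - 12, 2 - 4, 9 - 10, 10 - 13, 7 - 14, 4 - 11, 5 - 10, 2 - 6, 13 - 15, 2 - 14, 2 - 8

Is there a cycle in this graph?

No

DFS, tracking each vertex's parent; an edge to a visited non-parent vertex closes a cycle.
Start from 7:
visit 7 (parent –)
  visit 14 (parent 7)
    visit 2 (parent 14)
      visit 6 (parent 2)
        6–2: parent, skip
      visit 8 (parent 2)
        8–2: parent, skip
      visit 4 (parent 2)
        visit 11 (parent 4)
          11–4: parent, skip
        4–2: parent, skip
        visit 5 (parent 4)
          visit 12 (parent 5)
            12–5: parent, skip
          5–4: parent, skip
          visit 10 (parent 5)
            10–5: parent, skip
            visit 3 (parent 10)
              visit 1 (parent 3)
                1–3: parent, skip
              3–10: parent, skip
            visit 13 (parent 10)
              13–10: parent, skip
              visit 15 (parent 13)
                15–13: parent, skip
            visit 9 (parent 10)
              9–10: parent, skip
      2–14: parent, skip
    14–7: parent, skip
No non-parent visited neighbor found — the graph is a forest.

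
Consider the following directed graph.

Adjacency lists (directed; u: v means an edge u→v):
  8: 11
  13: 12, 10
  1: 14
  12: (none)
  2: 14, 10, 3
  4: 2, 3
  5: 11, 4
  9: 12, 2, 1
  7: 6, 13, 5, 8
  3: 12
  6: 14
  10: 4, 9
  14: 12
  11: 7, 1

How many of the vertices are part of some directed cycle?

A vertex is on a directed cycle iff it belongs to a strongly connected component of size ≥ 2 (or has a self-loop).
The vertices on cycles are {2, 4, 5, 7, 8, 9, 10, 11} — 8 in total.

8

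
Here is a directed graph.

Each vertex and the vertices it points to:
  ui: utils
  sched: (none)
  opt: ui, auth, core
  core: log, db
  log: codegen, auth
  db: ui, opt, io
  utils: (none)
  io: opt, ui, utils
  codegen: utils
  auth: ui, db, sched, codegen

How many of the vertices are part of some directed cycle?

A vertex is on a directed cycle iff it belongs to a strongly connected component of size ≥ 2 (or has a self-loop).
The vertices on cycles are {db, io, log, opt, auth, core} — 6 in total.

6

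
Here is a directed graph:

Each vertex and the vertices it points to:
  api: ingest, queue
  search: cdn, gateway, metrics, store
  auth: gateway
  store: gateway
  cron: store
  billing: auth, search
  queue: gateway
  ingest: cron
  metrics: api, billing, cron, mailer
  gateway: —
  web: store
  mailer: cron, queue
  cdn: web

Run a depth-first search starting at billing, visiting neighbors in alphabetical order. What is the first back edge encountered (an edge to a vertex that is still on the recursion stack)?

metrics->billing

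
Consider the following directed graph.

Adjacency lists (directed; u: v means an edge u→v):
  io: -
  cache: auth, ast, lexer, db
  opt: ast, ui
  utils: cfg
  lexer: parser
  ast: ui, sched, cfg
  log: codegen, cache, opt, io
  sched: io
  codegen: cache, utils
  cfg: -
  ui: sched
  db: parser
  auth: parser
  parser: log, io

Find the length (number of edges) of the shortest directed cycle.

4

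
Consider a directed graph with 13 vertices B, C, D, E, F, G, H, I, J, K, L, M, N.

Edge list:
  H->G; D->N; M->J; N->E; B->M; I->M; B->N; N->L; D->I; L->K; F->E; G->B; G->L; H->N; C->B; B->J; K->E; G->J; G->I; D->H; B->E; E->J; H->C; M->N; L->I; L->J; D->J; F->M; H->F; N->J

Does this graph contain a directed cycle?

Yes

DFS with white/gray/black marking, starting from B:
B gray
  J gray
  J black
  M gray
    M→J: J black — skip
    N gray
      N→J: J black — skip
      L gray
        I gray
          I→M: M is gray → back edge
Back edge found, so a cycle exists: M → N → L → I → M.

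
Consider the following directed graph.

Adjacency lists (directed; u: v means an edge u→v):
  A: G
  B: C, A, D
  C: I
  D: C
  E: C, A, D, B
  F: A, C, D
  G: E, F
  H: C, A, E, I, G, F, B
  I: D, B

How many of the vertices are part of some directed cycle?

A vertex is on a directed cycle iff it belongs to a strongly connected component of size ≥ 2 (or has a self-loop).
The vertices on cycles are {A, B, C, D, E, F, G, I} — 8 in total.

8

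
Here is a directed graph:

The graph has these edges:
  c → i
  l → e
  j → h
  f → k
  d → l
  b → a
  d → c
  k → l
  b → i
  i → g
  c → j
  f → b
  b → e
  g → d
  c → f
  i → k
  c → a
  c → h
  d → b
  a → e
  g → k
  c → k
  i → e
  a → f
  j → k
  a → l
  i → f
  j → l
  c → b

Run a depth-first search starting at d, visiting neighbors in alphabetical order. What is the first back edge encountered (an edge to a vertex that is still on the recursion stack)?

f->b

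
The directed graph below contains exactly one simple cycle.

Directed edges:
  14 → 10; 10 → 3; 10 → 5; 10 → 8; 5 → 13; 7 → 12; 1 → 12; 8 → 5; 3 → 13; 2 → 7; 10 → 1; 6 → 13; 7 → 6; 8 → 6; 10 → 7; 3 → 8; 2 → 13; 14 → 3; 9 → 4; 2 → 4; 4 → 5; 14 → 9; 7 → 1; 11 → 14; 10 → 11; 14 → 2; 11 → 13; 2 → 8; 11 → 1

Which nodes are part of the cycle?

DFS with gray/black marking from 11:
11 gray
  14 gray
    10 gray
      8 gray
        5 gray
          13 gray
          13 black
        5 black
        6 gray
          6→13: 13 black — skip
        6 black
      8 black
      3 gray
        3→8: 8 black — skip
        3→13: 13 black — skip
      3 black
      10→5: 5 black — skip
      7 gray
        1 gray
          12 gray
          12 black
        1 black
        7→12: 12 black — skip
        7→6: 6 black — skip
      7 black
      10→1: 1 black — skip
      10→11: 11 is gray → back edge
Back edge closes the cycle 11 → 14 → 10 → 11; its vertices are {10, 11, 14}.

10, 11, 14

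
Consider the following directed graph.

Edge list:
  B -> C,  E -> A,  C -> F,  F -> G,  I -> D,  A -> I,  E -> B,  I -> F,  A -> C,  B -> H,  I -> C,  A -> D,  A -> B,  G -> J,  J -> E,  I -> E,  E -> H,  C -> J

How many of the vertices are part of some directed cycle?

A vertex is on a directed cycle iff it belongs to a strongly connected component of size ≥ 2 (or has a self-loop).
The vertices on cycles are {A, B, C, E, F, G, I, J} — 8 in total.

8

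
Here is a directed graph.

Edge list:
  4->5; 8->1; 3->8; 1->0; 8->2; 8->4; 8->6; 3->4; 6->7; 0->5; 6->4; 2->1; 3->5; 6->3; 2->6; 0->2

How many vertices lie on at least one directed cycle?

A vertex is on a directed cycle iff it belongs to a strongly connected component of size ≥ 2 (or has a self-loop).
The vertices on cycles are {0, 1, 2, 3, 6, 8} — 6 in total.

6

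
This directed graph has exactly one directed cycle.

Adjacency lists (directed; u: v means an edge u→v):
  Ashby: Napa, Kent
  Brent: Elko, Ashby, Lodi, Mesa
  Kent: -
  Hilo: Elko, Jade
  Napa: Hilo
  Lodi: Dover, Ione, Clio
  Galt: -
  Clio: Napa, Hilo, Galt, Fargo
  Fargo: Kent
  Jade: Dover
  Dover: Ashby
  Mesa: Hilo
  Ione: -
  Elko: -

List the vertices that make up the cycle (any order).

Hilo, Jade, Napa, Ashby, Dover

DFS with gray/black marking from Ashby:
Ashby gray
  Napa gray
    Hilo gray
      Elko gray
      Elko black
      Jade gray
        Dover gray
          Dover→Ashby: Ashby is gray → back edge
Back edge closes the cycle Ashby → Napa → Hilo → Jade → Dover → Ashby; its vertices are {Hilo, Jade, Napa, Ashby, Dover}.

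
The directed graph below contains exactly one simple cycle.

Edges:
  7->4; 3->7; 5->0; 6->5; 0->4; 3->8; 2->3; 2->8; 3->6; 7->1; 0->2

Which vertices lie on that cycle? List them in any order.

0, 2, 3, 5, 6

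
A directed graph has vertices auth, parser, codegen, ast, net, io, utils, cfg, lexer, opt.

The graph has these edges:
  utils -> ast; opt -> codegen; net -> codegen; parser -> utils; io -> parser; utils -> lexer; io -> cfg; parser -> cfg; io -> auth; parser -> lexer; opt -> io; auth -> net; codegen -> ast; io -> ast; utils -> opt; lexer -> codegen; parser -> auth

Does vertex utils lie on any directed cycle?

utils is on a cycle iff utils can reach itself via ≥1 edge.
utils → opt → io → parser → utils — yes.

Yes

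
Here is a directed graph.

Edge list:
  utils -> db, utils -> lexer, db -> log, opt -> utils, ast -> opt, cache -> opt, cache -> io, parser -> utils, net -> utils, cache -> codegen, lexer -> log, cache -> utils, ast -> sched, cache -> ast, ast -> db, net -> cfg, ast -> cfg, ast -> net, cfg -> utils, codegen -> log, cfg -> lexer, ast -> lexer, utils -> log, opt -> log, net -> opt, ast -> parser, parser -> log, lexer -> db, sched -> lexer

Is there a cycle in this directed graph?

No

DFS with white/gray/black marking, starting from utils:
utils gray
  db gray
    log gray
    log black
  db black
  utils→log: log black — skip
  lexer gray
    lexer→log: log black — skip
    lexer→db: db black — skip
  lexer black
utils black
ast gray
  net gray
    net→utils: utils black — skip
    opt gray
      opt→log: log black — skip
      opt→utils: utils black — skip
    opt black
    cfg gray
      cfg→utils: utils black — skip
      cfg→lexer: lexer black — skip
    cfg black
  net black
  ast→lexer: lexer black — skip
  parser gray
    parser→utils: utils black — skip
    parser→log: log black — skip
  parser black
  ast→db: db black — skip
  ast→cfg: cfg black — skip
  ast→opt: opt black — skip
  sched gray
    sched→lexer: lexer black — skip
  sched black
ast black
codegen gray
  codegen→log: log black — skip
codegen black
cache gray
  cache→utils: utils black — skip
  cache→codegen: codegen black — skip
  cache→opt: opt black — skip
  cache→ast: ast black — skip
  io gray
  io black
cache black
Every edge goes to a white or black vertex — no back edge, so the graph is acyclic.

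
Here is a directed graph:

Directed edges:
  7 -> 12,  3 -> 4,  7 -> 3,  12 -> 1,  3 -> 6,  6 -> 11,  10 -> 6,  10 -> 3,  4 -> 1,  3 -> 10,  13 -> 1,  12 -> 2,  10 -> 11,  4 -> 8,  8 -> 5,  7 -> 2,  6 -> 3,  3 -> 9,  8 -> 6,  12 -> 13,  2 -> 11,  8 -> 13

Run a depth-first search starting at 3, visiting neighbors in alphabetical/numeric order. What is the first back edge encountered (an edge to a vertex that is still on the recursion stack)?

DFS from 3 (visiting neighbors in alphabetical/numeric order); mark gray on enter, black on exit:
3 gray
  4 gray
    1 gray
    1 black
    8 gray
      5 gray
      5 black
      6 gray
        6→3: 3 is gray → back edge
First back edge: 6 → 3.

6->3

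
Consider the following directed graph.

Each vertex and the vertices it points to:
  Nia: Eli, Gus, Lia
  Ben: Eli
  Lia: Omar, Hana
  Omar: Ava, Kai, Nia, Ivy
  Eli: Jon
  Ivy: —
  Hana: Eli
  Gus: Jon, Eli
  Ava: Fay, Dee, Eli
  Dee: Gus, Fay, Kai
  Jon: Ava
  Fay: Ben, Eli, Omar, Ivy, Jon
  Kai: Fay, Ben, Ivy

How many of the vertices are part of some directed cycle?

A vertex is on a directed cycle iff it belongs to a strongly connected component of size ≥ 2 (or has a self-loop).
The vertices on cycles are {Ava, Ben, Dee, Eli, Fay, Gus, Jon, Kai, Lia, Nia, Hana, Omar} — 12 in total.

12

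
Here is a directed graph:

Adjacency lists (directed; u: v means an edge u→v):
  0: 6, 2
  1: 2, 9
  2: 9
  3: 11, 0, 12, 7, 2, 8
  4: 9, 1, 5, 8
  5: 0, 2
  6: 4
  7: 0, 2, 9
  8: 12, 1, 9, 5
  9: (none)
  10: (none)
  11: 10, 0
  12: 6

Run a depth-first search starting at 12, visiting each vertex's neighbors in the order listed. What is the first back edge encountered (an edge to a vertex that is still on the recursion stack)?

0→6

DFS from 12 (visiting each vertex's neighbors in the order listed); mark gray on enter, black on exit:
12 gray
  6 gray
    4 gray
      9 gray
      9 black
      1 gray
        2 gray
          2→9: 9 black — skip
        2 black
        1→9: 9 black — skip
      1 black
      5 gray
        0 gray
          0→6: 6 is gray → back edge
First back edge: 0 → 6.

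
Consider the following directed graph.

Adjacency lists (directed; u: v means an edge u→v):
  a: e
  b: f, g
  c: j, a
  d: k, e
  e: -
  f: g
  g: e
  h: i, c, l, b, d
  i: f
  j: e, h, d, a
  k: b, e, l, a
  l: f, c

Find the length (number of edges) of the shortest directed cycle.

For each vertex v, BFS finds the shortest path from v back to v.
The shortest such closed walk is j → h → c → j, length 3.

3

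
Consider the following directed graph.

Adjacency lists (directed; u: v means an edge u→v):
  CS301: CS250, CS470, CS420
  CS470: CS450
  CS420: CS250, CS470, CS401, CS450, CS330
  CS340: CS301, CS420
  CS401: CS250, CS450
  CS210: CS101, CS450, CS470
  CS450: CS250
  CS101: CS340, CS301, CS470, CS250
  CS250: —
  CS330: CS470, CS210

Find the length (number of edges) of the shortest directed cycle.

For each vertex v, BFS finds the shortest path from v back to v.
The shortest such closed walk is CS101 → CS340 → CS420 → CS330 → CS210 → CS101, length 5.

5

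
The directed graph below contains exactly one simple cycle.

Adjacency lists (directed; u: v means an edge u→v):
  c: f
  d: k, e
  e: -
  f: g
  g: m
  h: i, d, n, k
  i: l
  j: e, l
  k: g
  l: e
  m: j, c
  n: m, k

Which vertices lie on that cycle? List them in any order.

c, f, g, m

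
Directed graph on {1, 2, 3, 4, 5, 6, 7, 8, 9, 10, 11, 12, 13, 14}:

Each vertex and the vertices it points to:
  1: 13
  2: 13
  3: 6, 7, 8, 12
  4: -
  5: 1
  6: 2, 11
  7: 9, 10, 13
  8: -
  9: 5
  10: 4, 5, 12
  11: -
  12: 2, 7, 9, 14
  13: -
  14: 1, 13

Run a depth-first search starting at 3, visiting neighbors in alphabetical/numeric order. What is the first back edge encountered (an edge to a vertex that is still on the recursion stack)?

DFS from 3 (visiting neighbors in alphabetical/numeric order); mark gray on enter, black on exit:
3 gray
  6 gray
    2 gray
      13 gray
      13 black
    2 black
    11 gray
    11 black
  6 black
  7 gray
    9 gray
      5 gray
        1 gray
          1→13: 13 black — skip
        1 black
      5 black
    9 black
    10 gray
      4 gray
      4 black
      10→5: 5 black — skip
      12 gray
        12→2: 2 black — skip
        12→7: 7 is gray → back edge
First back edge: 12 → 7.

12→7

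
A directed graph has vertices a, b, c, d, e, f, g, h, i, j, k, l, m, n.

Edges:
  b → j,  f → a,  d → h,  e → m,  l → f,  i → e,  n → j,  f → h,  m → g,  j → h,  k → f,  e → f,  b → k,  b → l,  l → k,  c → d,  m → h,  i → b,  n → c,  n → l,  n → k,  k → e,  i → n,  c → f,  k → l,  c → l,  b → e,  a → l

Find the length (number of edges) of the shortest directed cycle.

2

For each vertex v, BFS finds the shortest path from v back to v.
The shortest such closed walk is k → l → k, length 2.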